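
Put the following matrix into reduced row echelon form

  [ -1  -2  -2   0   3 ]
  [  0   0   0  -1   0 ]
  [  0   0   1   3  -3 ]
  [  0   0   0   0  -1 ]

[[1, 2, 0, 0, 0], [0, 0, 1, 0, 0], [0, 0, 0, 1, 0], [0, 0, 0, 0, 1]]

Multiply R1 by -1.
  [ 1  2  2   0  -3 ]
  [ 0  0  0  -1   0 ]
  [ 0  0  1   3  -3 ]
  [ 0  0  0   0  -1 ]
Swap R2 and R3.
  [ 1  2  2   0  -3 ]
  [ 0  0  1   3  -3 ]
  [ 0  0  0  -1   0 ]
  [ 0  0  0   0  -1 ]
Multiply R3 by -1.
  [ 1  2  2  0  -3 ]
  [ 0  0  1  3  -3 ]
  [ 0  0  0  1   0 ]
  [ 0  0  0  0  -1 ]
Multiply R4 by -1.
  [ 1  2  2  0  -3 ]
  [ 0  0  1  3  -3 ]
  [ 0  0  0  1   0 ]
  [ 0  0  0  0   1 ]
Add 3 times R4 to R2.
  [ 1  2  2  0  -3 ]
  [ 0  0  1  3   0 ]
  [ 0  0  0  1   0 ]
  [ 0  0  0  0   1 ]
Add 3 times R4 to R1.
  [ 1  2  2  0  0 ]
  [ 0  0  1  3  0 ]
  [ 0  0  0  1  0 ]
  [ 0  0  0  0  1 ]
Subtract 3 times R3 from R2.
  [ 1  2  2  0  0 ]
  [ 0  0  1  0  0 ]
  [ 0  0  0  1  0 ]
  [ 0  0  0  0  1 ]
Subtract 2 times R2 from R1.
  [ 1  2  0  0  0 ]
  [ 0  0  1  0  0 ]
  [ 0  0  0  1  0 ]
  [ 0  0  0  0  1 ]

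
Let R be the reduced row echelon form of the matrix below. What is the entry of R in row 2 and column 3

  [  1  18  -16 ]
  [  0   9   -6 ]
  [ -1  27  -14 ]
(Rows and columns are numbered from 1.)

-2/3

R3 := R3 + R1
  [ 1  18  -16 ]
  [ 0   9   -6 ]
  [ 0  45  -30 ]
R2 := 1/9·R2
  [ 1  18   -16 ]
  [ 0   1  -2/3 ]
  [ 0  45   -30 ]
R3 := R3 − 45·R2
  [ 1  18   -16 ]
  [ 0   1  -2/3 ]
  [ 0   0     0 ]
R1 := R1 − 18·R2
  [ 1  0    -4 ]
  [ 0  1  -2/3 ]
  [ 0  0     0 ]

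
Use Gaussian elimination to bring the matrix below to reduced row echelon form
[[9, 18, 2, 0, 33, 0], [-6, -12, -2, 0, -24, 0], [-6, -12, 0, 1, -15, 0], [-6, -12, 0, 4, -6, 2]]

[[1, 2, 0, 0, 3, 0], [0, 0, 1, 0, 3, 0], [0, 0, 0, 1, 3, 0], [0, 0, 0, 0, 0, 1]]

Multiply ρ1 by 1/9.
  [  1    2  2/9  0  11/3  0 ]
  [ -6  -12   -2  0   -24  0 ]
  [ -6  -12    0  1   -15  0 ]
  [ -6  -12    0  4    -6  2 ]
Add 6 times ρ1 to ρ2.
  [  1    2   2/9  0  11/3  0 ]
  [  0    0  -2/3  0    -2  0 ]
  [ -6  -12     0  1   -15  0 ]
  [ -6  -12     0  4    -6  2 ]
Add 6 times ρ1 to ρ3.
  [  1    2   2/9  0  11/3  0 ]
  [  0    0  -2/3  0    -2  0 ]
  [  0    0   4/3  1     7  0 ]
  [ -6  -12     0  4    -6  2 ]
Add 6 times ρ1 to ρ4.
  [ 1  2   2/9  0  11/3  0 ]
  [ 0  0  -2/3  0    -2  0 ]
  [ 0  0   4/3  1     7  0 ]
  [ 0  0   4/3  4    16  2 ]
Multiply ρ2 by -3/2.
  [ 1  2  2/9  0  11/3  0 ]
  [ 0  0    1  0     3  0 ]
  [ 0  0  4/3  1     7  0 ]
  [ 0  0  4/3  4    16  2 ]
Subtract 4/3 times ρ2 from ρ3.
  [ 1  2  2/9  0  11/3  0 ]
  [ 0  0    1  0     3  0 ]
  [ 0  0    0  1     3  0 ]
  [ 0  0  4/3  4    16  2 ]
Subtract 4/3 times ρ2 from ρ4.
  [ 1  2  2/9  0  11/3  0 ]
  [ 0  0    1  0     3  0 ]
  [ 0  0    0  1     3  0 ]
  [ 0  0    0  4    12  2 ]
Subtract 4 times ρ3 from ρ4.
  [ 1  2  2/9  0  11/3  0 ]
  [ 0  0    1  0     3  0 ]
  [ 0  0    0  1     3  0 ]
  [ 0  0    0  0     0  2 ]
Multiply ρ4 by 1/2.
  [ 1  2  2/9  0  11/3  0 ]
  [ 0  0    1  0     3  0 ]
  [ 0  0    0  1     3  0 ]
  [ 0  0    0  0     0  1 ]
Subtract 2/9 times ρ2 from ρ1.
  [ 1  2  0  0  3  0 ]
  [ 0  0  1  0  3  0 ]
  [ 0  0  0  1  3  0 ]
  [ 0  0  0  0  0  1 ]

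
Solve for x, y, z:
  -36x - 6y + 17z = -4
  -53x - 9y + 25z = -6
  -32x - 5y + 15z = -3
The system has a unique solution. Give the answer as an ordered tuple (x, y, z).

Form the augmented matrix and row-reduce:
  [ -36  -6  17  |  -4 ]
  [ -53  -9  25  |  -6 ]
  [ -32  -5  15  |  -3 ]
ρ1 := -1/36·ρ1
  [   1  1/6  -17/36  |  1/9 ]
  [ -53   -9      25  |   -6 ]
  [ -32   -5      15  |   -3 ]
ρ2 := ρ2 + 53·ρ1
  [   1   1/6  -17/36  |   1/9 ]
  [   0  -1/6   -1/36  |  -1/9 ]
  [ -32    -5      15  |    -3 ]
ρ3 := ρ3 + 32·ρ1
  [ 1   1/6  -17/36  |   1/9 ]
  [ 0  -1/6   -1/36  |  -1/9 ]
  [ 0   1/3    -1/9  |   5/9 ]
ρ2 := -6·ρ2
  [ 1  1/6  -17/36  |  1/9 ]
  [ 0    1     1/6  |  2/3 ]
  [ 0  1/3    -1/9  |  5/9 ]
ρ3 := ρ3 − 1/3·ρ2
  [ 1  1/6  -17/36  |  1/9 ]
  [ 0    1     1/6  |  2/3 ]
  [ 0    0    -1/6  |  1/3 ]
ρ3 := -6·ρ3
  [ 1  1/6  -17/36  |  1/9 ]
  [ 0    1     1/6  |  2/3 ]
  [ 0    0       1  |   -2 ]
ρ2 := ρ2 − 1/6·ρ3
  [ 1  1/6  -17/36  |  1/9 ]
  [ 0    1       0  |    1 ]
  [ 0    0       1  |   -2 ]
ρ1 := ρ1 + 17/36·ρ3
  [ 1  1/6  0  |  -5/6 ]
  [ 0    1  0  |     1 ]
  [ 0    0  1  |    -2 ]
ρ1 := ρ1 − 1/6·ρ2
  [ 1  0  0  |  -1 ]
  [ 0  1  0  |   1 ]
  [ 0  0  1  |  -2 ]
Reading off the last column: x = -1, y = 1, z = -2.

(-1, 1, -2)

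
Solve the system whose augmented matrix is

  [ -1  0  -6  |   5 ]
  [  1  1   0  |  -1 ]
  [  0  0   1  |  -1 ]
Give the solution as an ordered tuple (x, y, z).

(1, -2, -1)

Multiply ρ1 by -1.
  [ 1  0  6  |  -5 ]
  [ 1  1  0  |  -1 ]
  [ 0  0  1  |  -1 ]
Subtract ρ1 from ρ2.
  [ 1  0   6  |  -5 ]
  [ 0  1  -6  |   4 ]
  [ 0  0   1  |  -1 ]
Add 6 times ρ3 to ρ2.
  [ 1  0  6  |  -5 ]
  [ 0  1  0  |  -2 ]
  [ 0  0  1  |  -1 ]
Subtract 6 times ρ3 from ρ1.
  [ 1  0  0  |   1 ]
  [ 0  1  0  |  -2 ]
  [ 0  0  1  |  -1 ]
Reading off the last column: x = 1, y = -2, z = -1.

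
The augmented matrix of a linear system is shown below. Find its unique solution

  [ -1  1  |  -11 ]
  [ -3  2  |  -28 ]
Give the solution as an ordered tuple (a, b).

(6, -5)

R1 -> -1·R1
  [  1  -1  |   11 ]
  [ -3   2  |  -28 ]
R2 -> R2 + 3·R1
  [ 1  -1  |  11 ]
  [ 0  -1  |   5 ]
R2 -> -1·R2
  [ 1  -1  |  11 ]
  [ 0   1  |  -5 ]
R1 -> R1 + R2
  [ 1  0  |   6 ]
  [ 0  1  |  -5 ]
Reading off the last column: a = 6, b = -5.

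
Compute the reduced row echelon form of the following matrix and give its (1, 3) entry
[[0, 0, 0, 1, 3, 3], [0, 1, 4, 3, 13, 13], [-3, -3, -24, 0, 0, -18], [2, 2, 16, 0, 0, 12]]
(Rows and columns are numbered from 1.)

4

Swap R1 and R3.
  [ -3  -3  -24  0   0  -18 ]
  [  0   1    4  3  13   13 ]
  [  0   0    0  1   3    3 ]
  [  2   2   16  0   0   12 ]
Multiply R1 by -1/3.
  [ 1  1   8  0   0   6 ]
  [ 0  1   4  3  13  13 ]
  [ 0  0   0  1   3   3 ]
  [ 2  2  16  0   0  12 ]
Subtract 2 times R1 from R4.
  [ 1  1  8  0   0   6 ]
  [ 0  1  4  3  13  13 ]
  [ 0  0  0  1   3   3 ]
  [ 0  0  0  0   0   0 ]
Subtract 3 times R3 from R2.
  [ 1  1  8  0  0  6 ]
  [ 0  1  4  0  4  4 ]
  [ 0  0  0  1  3  3 ]
  [ 0  0  0  0  0  0 ]
Subtract R2 from R1.
  [ 1  0  4  0  -4  2 ]
  [ 0  1  4  0   4  4 ]
  [ 0  0  0  1   3  3 ]
  [ 0  0  0  0   0  0 ]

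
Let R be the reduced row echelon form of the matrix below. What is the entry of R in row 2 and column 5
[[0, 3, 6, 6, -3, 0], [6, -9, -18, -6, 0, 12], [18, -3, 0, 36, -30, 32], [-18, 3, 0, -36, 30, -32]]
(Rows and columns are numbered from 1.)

1

Swap R1 and R2.
Multiply R1 by 1/6.
Subtract 18 times R1 from R3.
Add 18 times R1 to R4.
Multiply R2 by 1/3.
Subtract 24 times R2 from R3.
Add 24 times R2 to R4.
Multiply R3 by 1/6.
Add 6 times R3 to R4.
Subtract 2 times R3 from R2.
Add 3 times R3 to R1.
Add 3/2 times R2 to R1.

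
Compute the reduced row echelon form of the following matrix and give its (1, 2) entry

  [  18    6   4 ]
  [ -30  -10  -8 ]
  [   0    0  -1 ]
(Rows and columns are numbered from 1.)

1/3

ρ1 := 1/18·ρ1
  [   1  1/3  2/9 ]
  [ -30  -10   -8 ]
  [   0    0   -1 ]
ρ2 := ρ2 + 30·ρ1
  [ 1  1/3   2/9 ]
  [ 0    0  -4/3 ]
  [ 0    0    -1 ]
ρ2 := -3/4·ρ2
  [ 1  1/3  2/9 ]
  [ 0    0    1 ]
  [ 0    0   -1 ]
ρ3 := ρ3 + ρ2
  [ 1  1/3  2/9 ]
  [ 0    0    1 ]
  [ 0    0    0 ]
ρ1 := ρ1 − 2/9·ρ2
  [ 1  1/3  0 ]
  [ 0    0  1 ]
  [ 0    0  0 ]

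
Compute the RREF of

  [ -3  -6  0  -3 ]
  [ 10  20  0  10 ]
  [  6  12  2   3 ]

[[1, 2, 0, 1], [0, 0, 1, -3/2], [0, 0, 0, 0]]

ρ1 ← -1/3·ρ1
  [  1   2  0   1 ]
  [ 10  20  0  10 ]
  [  6  12  2   3 ]
ρ2 ← ρ2 − 10·ρ1
  [ 1   2  0  1 ]
  [ 0   0  0  0 ]
  [ 6  12  2  3 ]
ρ3 ← ρ3 − 6·ρ1
  [ 1  2  0   1 ]
  [ 0  0  0   0 ]
  [ 0  0  2  -3 ]
ρ2 ↔ ρ3
  [ 1  2  0   1 ]
  [ 0  0  2  -3 ]
  [ 0  0  0   0 ]
ρ2 ← 1/2·ρ2
  [ 1  2  0     1 ]
  [ 0  0  1  -3/2 ]
  [ 0  0  0     0 ]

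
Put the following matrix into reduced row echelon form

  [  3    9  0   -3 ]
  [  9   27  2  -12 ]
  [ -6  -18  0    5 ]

[[1, 3, 0, 0], [0, 0, 1, 0], [0, 0, 0, 1]]

R1 -> 1/3·R1
  [  1    3  0   -1 ]
  [  9   27  2  -12 ]
  [ -6  -18  0    5 ]
R2 -> R2 − 9·R1
  [  1    3  0  -1 ]
  [  0    0  2  -3 ]
  [ -6  -18  0   5 ]
R3 -> R3 + 6·R1
  [ 1  3  0  -1 ]
  [ 0  0  2  -3 ]
  [ 0  0  0  -1 ]
R2 -> 1/2·R2
  [ 1  3  0    -1 ]
  [ 0  0  1  -3/2 ]
  [ 0  0  0    -1 ]
R3 -> -1·R3
  [ 1  3  0    -1 ]
  [ 0  0  1  -3/2 ]
  [ 0  0  0     1 ]
R2 -> R2 + 3/2·R3
  [ 1  3  0  -1 ]
  [ 0  0  1   0 ]
  [ 0  0  0   1 ]
R1 -> R1 + R3
  [ 1  3  0  0 ]
  [ 0  0  1  0 ]
  [ 0  0  0  1 ]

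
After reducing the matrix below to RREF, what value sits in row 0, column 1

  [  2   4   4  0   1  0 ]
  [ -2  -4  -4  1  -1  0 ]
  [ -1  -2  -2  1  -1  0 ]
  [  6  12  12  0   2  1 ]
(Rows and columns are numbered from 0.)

2

Multiply R1 by 1/2.
Add 2 times R1 to R2.
Add R1 to R3.
Subtract 6 times R1 from R4.
Subtract R2 from R3.
Multiply R3 by -2.
Add R3 to R4.
Subtract 1/2 times R3 from R1.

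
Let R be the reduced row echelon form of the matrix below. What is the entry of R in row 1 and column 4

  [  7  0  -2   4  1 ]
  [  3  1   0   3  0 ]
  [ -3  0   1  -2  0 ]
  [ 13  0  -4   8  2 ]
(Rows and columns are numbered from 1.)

0

r1 -> 1/7·r1
  [  1  0  -2/7  4/7  1/7 ]
  [  3  1     0    3    0 ]
  [ -3  0     1   -2    0 ]
  [ 13  0    -4    8    2 ]
r2 -> r2 − 3·r1
  [  1  0  -2/7  4/7   1/7 ]
  [  0  1   6/7  9/7  -3/7 ]
  [ -3  0     1   -2     0 ]
  [ 13  0    -4    8     2 ]
r3 -> r3 + 3·r1
  [  1  0  -2/7   4/7   1/7 ]
  [  0  1   6/7   9/7  -3/7 ]
  [  0  0   1/7  -2/7   3/7 ]
  [ 13  0    -4     8     2 ]
r4 -> r4 − 13·r1
  [ 1  0  -2/7   4/7   1/7 ]
  [ 0  1   6/7   9/7  -3/7 ]
  [ 0  0   1/7  -2/7   3/7 ]
  [ 0  0  -2/7   4/7   1/7 ]
r3 -> 7·r3
  [ 1  0  -2/7  4/7   1/7 ]
  [ 0  1   6/7  9/7  -3/7 ]
  [ 0  0     1   -2     3 ]
  [ 0  0  -2/7  4/7   1/7 ]
r4 -> r4 + 2/7·r3
  [ 1  0  -2/7  4/7   1/7 ]
  [ 0  1   6/7  9/7  -3/7 ]
  [ 0  0     1   -2     3 ]
  [ 0  0     0    0     1 ]
r3 -> r3 − 3·r4
  [ 1  0  -2/7  4/7   1/7 ]
  [ 0  1   6/7  9/7  -3/7 ]
  [ 0  0     1   -2     0 ]
  [ 0  0     0    0     1 ]
r2 -> r2 + 3/7·r4
  [ 1  0  -2/7  4/7  1/7 ]
  [ 0  1   6/7  9/7    0 ]
  [ 0  0     1   -2    0 ]
  [ 0  0     0    0    1 ]
r1 -> r1 − 1/7·r4
  [ 1  0  -2/7  4/7  0 ]
  [ 0  1   6/7  9/7  0 ]
  [ 0  0     1   -2  0 ]
  [ 0  0     0    0  1 ]
r2 -> r2 − 6/7·r3
  [ 1  0  -2/7  4/7  0 ]
  [ 0  1     0    3  0 ]
  [ 0  0     1   -2  0 ]
  [ 0  0     0    0  1 ]
r1 -> r1 + 2/7·r3
  [ 1  0  0   0  0 ]
  [ 0  1  0   3  0 ]
  [ 0  0  1  -2  0 ]
  [ 0  0  0   0  1 ]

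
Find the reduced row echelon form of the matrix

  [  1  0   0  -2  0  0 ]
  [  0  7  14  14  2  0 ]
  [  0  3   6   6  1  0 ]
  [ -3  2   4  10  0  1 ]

R4 -> R4 + 3·R1
  [ 1  0   0  -2  0  0 ]
  [ 0  7  14  14  2  0 ]
  [ 0  3   6   6  1  0 ]
  [ 0  2   4   4  0  1 ]
R2 -> 1/7·R2
  [ 1  0  0  -2    0  0 ]
  [ 0  1  2   2  2/7  0 ]
  [ 0  3  6   6    1  0 ]
  [ 0  2  4   4    0  1 ]
R3 -> R3 − 3·R2
  [ 1  0  0  -2    0  0 ]
  [ 0  1  2   2  2/7  0 ]
  [ 0  0  0   0  1/7  0 ]
  [ 0  2  4   4    0  1 ]
R4 -> R4 − 2·R2
  [ 1  0  0  -2     0  0 ]
  [ 0  1  2   2   2/7  0 ]
  [ 0  0  0   0   1/7  0 ]
  [ 0  0  0   0  -4/7  1 ]
R3 -> 7·R3
  [ 1  0  0  -2     0  0 ]
  [ 0  1  2   2   2/7  0 ]
  [ 0  0  0   0     1  0 ]
  [ 0  0  0   0  -4/7  1 ]
R4 -> R4 + 4/7·R3
  [ 1  0  0  -2    0  0 ]
  [ 0  1  2   2  2/7  0 ]
  [ 0  0  0   0    1  0 ]
  [ 0  0  0   0    0  1 ]
R2 -> R2 − 2/7·R3
  [ 1  0  0  -2  0  0 ]
  [ 0  1  2   2  0  0 ]
  [ 0  0  0   0  1  0 ]
  [ 0  0  0   0  0  1 ]

[[1, 0, 0, -2, 0, 0], [0, 1, 2, 2, 0, 0], [0, 0, 0, 0, 1, 0], [0, 0, 0, 0, 0, 1]]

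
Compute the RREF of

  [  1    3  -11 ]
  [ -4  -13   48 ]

ρ2 := ρ2 + 4·ρ1
  [ 1   3  -11 ]
  [ 0  -1    4 ]
ρ2 := -1·ρ2
  [ 1  3  -11 ]
  [ 0  1   -4 ]
ρ1 := ρ1 − 3·ρ2
  [ 1  0   1 ]
  [ 0  1  -4 ]

[[1, 0, 1], [0, 1, -4]]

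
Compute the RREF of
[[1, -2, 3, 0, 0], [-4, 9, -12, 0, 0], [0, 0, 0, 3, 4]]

Add 4 times R1 to R2.
  [ 1  -2  3  0  0 ]
  [ 0   1  0  0  0 ]
  [ 0   0  0  3  4 ]
Multiply R3 by 1/3.
  [ 1  -2  3  0    0 ]
  [ 0   1  0  0    0 ]
  [ 0   0  0  1  4/3 ]
Add 2 times R2 to R1.
  [ 1  0  3  0    0 ]
  [ 0  1  0  0    0 ]
  [ 0  0  0  1  4/3 ]

[[1, 0, 3, 0, 0], [0, 1, 0, 0, 0], [0, 0, 0, 1, 4/3]]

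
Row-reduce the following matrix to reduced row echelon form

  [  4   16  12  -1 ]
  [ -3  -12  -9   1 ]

R1 -> 1/4·R1
  [  1    4   3  -1/4 ]
  [ -3  -12  -9     1 ]
R2 -> R2 + 3·R1
  [ 1  4  3  -1/4 ]
  [ 0  0  0   1/4 ]
R2 -> 4·R2
  [ 1  4  3  -1/4 ]
  [ 0  0  0     1 ]
R1 -> R1 + 1/4·R2
  [ 1  4  3  0 ]
  [ 0  0  0  1 ]

[[1, 4, 3, 0], [0, 0, 0, 1]]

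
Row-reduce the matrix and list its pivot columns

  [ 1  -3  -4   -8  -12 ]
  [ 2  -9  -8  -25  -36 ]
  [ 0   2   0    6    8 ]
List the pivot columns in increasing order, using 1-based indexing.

R2 := R2 − 2·R1
  [ 1  -3  -4  -8  -12 ]
  [ 0  -3   0  -9  -12 ]
  [ 0   2   0   6    8 ]
R2 := -1/3·R2
  [ 1  -3  -4  -8  -12 ]
  [ 0   1   0   3    4 ]
  [ 0   2   0   6    8 ]
R3 := R3 − 2·R2
  [ 1  -3  -4  -8  -12 ]
  [ 0   1   0   3    4 ]
  [ 0   0   0   0    0 ]
R1 := R1 + 3·R2
  [ 1  0  -4  1  0 ]
  [ 0  1   0  3  4 ]
  [ 0  0   0  0  0 ]
Pivot columns are the columns containing a leading 1.

1, 2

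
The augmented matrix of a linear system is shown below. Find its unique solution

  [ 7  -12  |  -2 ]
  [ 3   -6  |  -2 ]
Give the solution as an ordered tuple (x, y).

(2, 4/3)

r1 := 1/7·r1
  [ 1  -12/7  |  -2/7 ]
  [ 3     -6  |    -2 ]
r2 := r2 − 3·r1
  [ 1  -12/7  |  -2/7 ]
  [ 0   -6/7  |  -8/7 ]
r2 := -7/6·r2
  [ 1  -12/7  |  -2/7 ]
  [ 0      1  |   4/3 ]
r1 := r1 + 12/7·r2
  [ 1  0  |    2 ]
  [ 0  1  |  4/3 ]
Reading off the last column: x = 2, y = 4/3.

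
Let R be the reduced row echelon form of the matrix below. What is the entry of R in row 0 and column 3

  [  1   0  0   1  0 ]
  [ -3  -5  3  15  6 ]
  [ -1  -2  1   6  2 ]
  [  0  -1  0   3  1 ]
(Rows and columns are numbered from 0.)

1

R2 := R2 + 3·R1
  [  1   0  0   1  0 ]
  [  0  -5  3  18  6 ]
  [ -1  -2  1   6  2 ]
  [  0  -1  0   3  1 ]
R3 := R3 + R1
  [ 1   0  0   1  0 ]
  [ 0  -5  3  18  6 ]
  [ 0  -2  1   7  2 ]
  [ 0  -1  0   3  1 ]
R2 := -1/5·R2
  [ 1   0     0      1     0 ]
  [ 0   1  -3/5  -18/5  -6/5 ]
  [ 0  -2     1      7     2 ]
  [ 0  -1     0      3     1 ]
R3 := R3 + 2·R2
  [ 1   0     0      1     0 ]
  [ 0   1  -3/5  -18/5  -6/5 ]
  [ 0   0  -1/5   -1/5  -2/5 ]
  [ 0  -1     0      3     1 ]
R4 := R4 + R2
  [ 1  0     0      1     0 ]
  [ 0  1  -3/5  -18/5  -6/5 ]
  [ 0  0  -1/5   -1/5  -2/5 ]
  [ 0  0  -3/5   -3/5  -1/5 ]
R3 := -5·R3
  [ 1  0     0      1     0 ]
  [ 0  1  -3/5  -18/5  -6/5 ]
  [ 0  0     1      1     2 ]
  [ 0  0  -3/5   -3/5  -1/5 ]
R4 := R4 + 3/5·R3
  [ 1  0     0      1     0 ]
  [ 0  1  -3/5  -18/5  -6/5 ]
  [ 0  0     1      1     2 ]
  [ 0  0     0      0     1 ]
R3 := R3 − 2·R4
  [ 1  0     0      1     0 ]
  [ 0  1  -3/5  -18/5  -6/5 ]
  [ 0  0     1      1     0 ]
  [ 0  0     0      0     1 ]
R2 := R2 + 6/5·R4
  [ 1  0     0      1  0 ]
  [ 0  1  -3/5  -18/5  0 ]
  [ 0  0     1      1  0 ]
  [ 0  0     0      0  1 ]
R2 := R2 + 3/5·R3
  [ 1  0  0   1  0 ]
  [ 0  1  0  -3  0 ]
  [ 0  0  1   1  0 ]
  [ 0  0  0   0  1 ]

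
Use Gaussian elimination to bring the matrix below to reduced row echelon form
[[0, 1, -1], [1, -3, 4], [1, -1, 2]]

Swap ρ1 and ρ2.
  [ 1  -3   4 ]
  [ 0   1  -1 ]
  [ 1  -1   2 ]
Subtract ρ1 from ρ3.
  [ 1  -3   4 ]
  [ 0   1  -1 ]
  [ 0   2  -2 ]
Subtract 2 times ρ2 from ρ3.
  [ 1  -3   4 ]
  [ 0   1  -1 ]
  [ 0   0   0 ]
Add 3 times ρ2 to ρ1.
  [ 1  0   1 ]
  [ 0  1  -1 ]
  [ 0  0   0 ]

[[1, 0, 1], [0, 1, -1], [0, 0, 0]]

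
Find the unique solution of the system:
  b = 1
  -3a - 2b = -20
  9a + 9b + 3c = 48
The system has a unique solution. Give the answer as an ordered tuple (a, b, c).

Form the augmented matrix and row-reduce:
  [  0   1  0  |    1 ]
  [ -3  -2  0  |  -20 ]
  [  9   9  3  |   48 ]
r1 <=> r2
  [ -3  -2  0  |  -20 ]
  [  0   1  0  |    1 ]
  [  9   9  3  |   48 ]
r1 ← -1/3·r1
  [ 1  2/3  0  |  20/3 ]
  [ 0    1  0  |     1 ]
  [ 9    9  3  |    48 ]
r3 ← r3 − 9·r1
  [ 1  2/3  0  |  20/3 ]
  [ 0    1  0  |     1 ]
  [ 0    3  3  |   -12 ]
r3 ← r3 − 3·r2
  [ 1  2/3  0  |  20/3 ]
  [ 0    1  0  |     1 ]
  [ 0    0  3  |   -15 ]
r3 ← 1/3·r3
  [ 1  2/3  0  |  20/3 ]
  [ 0    1  0  |     1 ]
  [ 0    0  1  |    -5 ]
r1 ← r1 − 2/3·r2
  [ 1  0  0  |   6 ]
  [ 0  1  0  |   1 ]
  [ 0  0  1  |  -5 ]
Reading off the last column: a = 6, b = 1, c = -5.

(6, 1, -5)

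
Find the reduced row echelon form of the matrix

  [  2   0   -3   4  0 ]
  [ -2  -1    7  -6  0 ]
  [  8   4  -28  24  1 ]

ρ1 → 1/2·ρ1
  [  1   0  -3/2   2  0 ]
  [ -2  -1     7  -6  0 ]
  [  8   4   -28  24  1 ]
ρ2 → ρ2 + 2·ρ1
  [ 1   0  -3/2   2  0 ]
  [ 0  -1     4  -2  0 ]
  [ 8   4   -28  24  1 ]
ρ3 → ρ3 − 8·ρ1
  [ 1   0  -3/2   2  0 ]
  [ 0  -1     4  -2  0 ]
  [ 0   4   -16   8  1 ]
ρ2 → -1·ρ2
  [ 1  0  -3/2  2  0 ]
  [ 0  1    -4  2  0 ]
  [ 0  4   -16  8  1 ]
ρ3 → ρ3 − 4·ρ2
  [ 1  0  -3/2  2  0 ]
  [ 0  1    -4  2  0 ]
  [ 0  0     0  0  1 ]

[[1, 0, -3/2, 2, 0], [0, 1, -4, 2, 0], [0, 0, 0, 0, 1]]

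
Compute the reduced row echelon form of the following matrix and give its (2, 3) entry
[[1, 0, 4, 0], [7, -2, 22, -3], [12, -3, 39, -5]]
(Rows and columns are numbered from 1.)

3

r2 ← r2 − 7·r1
r3 ← r3 − 12·r1
r2 ← -1/2·r2
r3 ← r3 + 3·r2
r3 ← -2·r3
r2 ← r2 − 3/2·r3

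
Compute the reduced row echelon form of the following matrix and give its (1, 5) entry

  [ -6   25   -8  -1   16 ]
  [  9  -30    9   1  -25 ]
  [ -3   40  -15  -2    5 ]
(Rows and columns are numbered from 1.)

R1 → -1/6·R1
  [  1  -25/6  4/3  1/6  -8/3 ]
  [  9    -30    9    1   -25 ]
  [ -3     40  -15   -2     5 ]
R2 → R2 − 9·R1
  [  1  -25/6  4/3   1/6  -8/3 ]
  [  0   15/2   -3  -1/2    -1 ]
  [ -3     40  -15    -2     5 ]
R3 → R3 + 3·R1
  [ 1  -25/6  4/3   1/6  -8/3 ]
  [ 0   15/2   -3  -1/2    -1 ]
  [ 0   55/2  -11  -3/2    -3 ]
R2 → 2/15·R2
  [ 1  -25/6   4/3    1/6   -8/3 ]
  [ 0      1  -2/5  -1/15  -2/15 ]
  [ 0   55/2   -11   -3/2     -3 ]
R3 → R3 − 55/2·R2
  [ 1  -25/6   4/3    1/6   -8/3 ]
  [ 0      1  -2/5  -1/15  -2/15 ]
  [ 0      0     0    1/3    2/3 ]
R3 → 3·R3
  [ 1  -25/6   4/3    1/6   -8/3 ]
  [ 0      1  -2/5  -1/15  -2/15 ]
  [ 0      0     0      1      2 ]
R2 → R2 + 1/15·R3
  [ 1  -25/6   4/3  1/6  -8/3 ]
  [ 0      1  -2/5    0     0 ]
  [ 0      0     0    1     2 ]
R1 → R1 − 1/6·R3
  [ 1  -25/6   4/3  0  -3 ]
  [ 0      1  -2/5  0   0 ]
  [ 0      0     0  1   2 ]
R1 → R1 + 25/6·R2
  [ 1  0  -1/3  0  -3 ]
  [ 0  1  -2/5  0   0 ]
  [ 0  0     0  1   2 ]

-3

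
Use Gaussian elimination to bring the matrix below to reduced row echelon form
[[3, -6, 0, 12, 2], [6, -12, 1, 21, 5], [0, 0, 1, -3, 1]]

[[1, -2, 0, 4, 2/3], [0, 0, 1, -3, 1], [0, 0, 0, 0, 0]]

r1 := 1/3·r1
  [ 1   -2  0   4  2/3 ]
  [ 6  -12  1  21    5 ]
  [ 0    0  1  -3    1 ]
r2 := r2 − 6·r1
  [ 1  -2  0   4  2/3 ]
  [ 0   0  1  -3    1 ]
  [ 0   0  1  -3    1 ]
r3 := r3 − r2
  [ 1  -2  0   4  2/3 ]
  [ 0   0  1  -3    1 ]
  [ 0   0  0   0    0 ]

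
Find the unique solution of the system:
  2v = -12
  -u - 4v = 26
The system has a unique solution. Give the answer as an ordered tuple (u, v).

Form the augmented matrix and row-reduce:
  [  0   2  |  -12 ]
  [ -1  -4  |   26 ]
R1 ↔ R2
  [ -1  -4  |   26 ]
  [  0   2  |  -12 ]
R1 ← -1·R1
  [ 1  4  |  -26 ]
  [ 0  2  |  -12 ]
R2 ← 1/2·R2
  [ 1  4  |  -26 ]
  [ 0  1  |   -6 ]
R1 ← R1 − 4·R2
  [ 1  0  |  -2 ]
  [ 0  1  |  -6 ]
Reading off the last column: u = -2, v = -6.

(-2, -6)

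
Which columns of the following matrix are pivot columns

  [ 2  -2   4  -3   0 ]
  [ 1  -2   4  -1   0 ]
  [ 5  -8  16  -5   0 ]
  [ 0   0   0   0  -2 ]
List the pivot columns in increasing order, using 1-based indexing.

R1 ← 1/2·R1
  [ 1  -1   2  -3/2   0 ]
  [ 1  -2   4    -1   0 ]
  [ 5  -8  16    -5   0 ]
  [ 0   0   0     0  -2 ]
R2 ← R2 − R1
  [ 1  -1   2  -3/2   0 ]
  [ 0  -1   2   1/2   0 ]
  [ 5  -8  16    -5   0 ]
  [ 0   0   0     0  -2 ]
R3 ← R3 − 5·R1
  [ 1  -1  2  -3/2   0 ]
  [ 0  -1  2   1/2   0 ]
  [ 0  -3  6   5/2   0 ]
  [ 0   0  0     0  -2 ]
R2 ← -1·R2
  [ 1  -1   2  -3/2   0 ]
  [ 0   1  -2  -1/2   0 ]
  [ 0  -3   6   5/2   0 ]
  [ 0   0   0     0  -2 ]
R3 ← R3 + 3·R2
  [ 1  -1   2  -3/2   0 ]
  [ 0   1  -2  -1/2   0 ]
  [ 0   0   0     1   0 ]
  [ 0   0   0     0  -2 ]
R4 ← -1/2·R4
  [ 1  -1   2  -3/2  0 ]
  [ 0   1  -2  -1/2  0 ]
  [ 0   0   0     1  0 ]
  [ 0   0   0     0  1 ]
R2 ← R2 + 1/2·R3
  [ 1  -1   2  -3/2  0 ]
  [ 0   1  -2     0  0 ]
  [ 0   0   0     1  0 ]
  [ 0   0   0     0  1 ]
R1 ← R1 + 3/2·R3
  [ 1  -1   2  0  0 ]
  [ 0   1  -2  0  0 ]
  [ 0   0   0  1  0 ]
  [ 0   0   0  0  1 ]
R1 ← R1 + R2
  [ 1  0   0  0  0 ]
  [ 0  1  -2  0  0 ]
  [ 0  0   0  1  0 ]
  [ 0  0   0  0  1 ]
Pivot columns are the columns containing a leading 1.

1, 2, 4, 5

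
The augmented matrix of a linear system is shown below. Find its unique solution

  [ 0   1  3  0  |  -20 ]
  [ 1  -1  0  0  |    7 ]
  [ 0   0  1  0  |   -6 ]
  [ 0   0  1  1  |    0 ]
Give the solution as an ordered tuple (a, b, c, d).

(5, -2, -6, 6)

R1 <=> R2
  [ 1  -1  0  0  |    7 ]
  [ 0   1  3  0  |  -20 ]
  [ 0   0  1  0  |   -6 ]
  [ 0   0  1  1  |    0 ]
R4 → R4 − R3
  [ 1  -1  0  0  |    7 ]
  [ 0   1  3  0  |  -20 ]
  [ 0   0  1  0  |   -6 ]
  [ 0   0  0  1  |    6 ]
R2 → R2 − 3·R3
  [ 1  -1  0  0  |   7 ]
  [ 0   1  0  0  |  -2 ]
  [ 0   0  1  0  |  -6 ]
  [ 0   0  0  1  |   6 ]
R1 → R1 + R2
  [ 1  0  0  0  |   5 ]
  [ 0  1  0  0  |  -2 ]
  [ 0  0  1  0  |  -6 ]
  [ 0  0  0  1  |   6 ]
Reading off the last column: a = 5, b = -2, c = -6, d = 6.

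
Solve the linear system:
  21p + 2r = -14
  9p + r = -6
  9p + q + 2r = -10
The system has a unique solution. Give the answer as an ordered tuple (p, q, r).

(-2/3, -4, 0)

Form the augmented matrix and row-reduce:
  [ 21  0  2  |  -14 ]
  [  9  0  1  |   -6 ]
  [  9  1  2  |  -10 ]
Multiply R1 by 1/21.
  [ 1  0  2/21  |  -2/3 ]
  [ 9  0     1  |    -6 ]
  [ 9  1     2  |   -10 ]
Subtract 9 times R1 from R2.
  [ 1  0  2/21  |  -2/3 ]
  [ 0  0   1/7  |     0 ]
  [ 9  1     2  |   -10 ]
Subtract 9 times R1 from R3.
  [ 1  0  2/21  |  -2/3 ]
  [ 0  0   1/7  |     0 ]
  [ 0  1   8/7  |    -4 ]
Swap R2 and R3.
  [ 1  0  2/21  |  -2/3 ]
  [ 0  1   8/7  |    -4 ]
  [ 0  0   1/7  |     0 ]
Multiply R3 by 7.
  [ 1  0  2/21  |  -2/3 ]
  [ 0  1   8/7  |    -4 ]
  [ 0  0     1  |     0 ]
Subtract 8/7 times R3 from R2.
  [ 1  0  2/21  |  -2/3 ]
  [ 0  1     0  |    -4 ]
  [ 0  0     1  |     0 ]
Subtract 2/21 times R3 from R1.
  [ 1  0  0  |  -2/3 ]
  [ 0  1  0  |    -4 ]
  [ 0  0  1  |     0 ]
Reading off the last column: p = -2/3, q = -4, r = 0.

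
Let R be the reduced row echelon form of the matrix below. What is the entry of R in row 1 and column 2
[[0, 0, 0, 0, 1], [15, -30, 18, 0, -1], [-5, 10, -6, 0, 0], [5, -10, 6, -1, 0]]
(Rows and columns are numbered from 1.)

Swap R1 and R2.
  [ 15  -30  18   0  -1 ]
  [  0    0   0   0   1 ]
  [ -5   10  -6   0   0 ]
  [  5  -10   6  -1   0 ]
Multiply R1 by 1/15.
  [  1   -2  6/5   0  -1/15 ]
  [  0    0    0   0      1 ]
  [ -5   10   -6   0      0 ]
  [  5  -10    6  -1      0 ]
Add 5 times R1 to R3.
  [ 1   -2  6/5   0  -1/15 ]
  [ 0    0    0   0      1 ]
  [ 0    0    0   0   -1/3 ]
  [ 5  -10    6  -1      0 ]
Subtract 5 times R1 from R4.
  [ 1  -2  6/5   0  -1/15 ]
  [ 0   0    0   0      1 ]
  [ 0   0    0   0   -1/3 ]
  [ 0   0    0  -1    1/3 ]
Swap R2 and R4.
  [ 1  -2  6/5   0  -1/15 ]
  [ 0   0    0  -1    1/3 ]
  [ 0   0    0   0   -1/3 ]
  [ 0   0    0   0      1 ]
Multiply R2 by -1.
  [ 1  -2  6/5  0  -1/15 ]
  [ 0   0    0  1   -1/3 ]
  [ 0   0    0  0   -1/3 ]
  [ 0   0    0  0      1 ]
Multiply R3 by -3.
  [ 1  -2  6/5  0  -1/15 ]
  [ 0   0    0  1   -1/3 ]
  [ 0   0    0  0      1 ]
  [ 0   0    0  0      1 ]
Subtract R3 from R4.
  [ 1  -2  6/5  0  -1/15 ]
  [ 0   0    0  1   -1/3 ]
  [ 0   0    0  0      1 ]
  [ 0   0    0  0      0 ]
Add 1/3 times R3 to R2.
  [ 1  -2  6/5  0  -1/15 ]
  [ 0   0    0  1      0 ]
  [ 0   0    0  0      1 ]
  [ 0   0    0  0      0 ]
Add 1/15 times R3 to R1.
  [ 1  -2  6/5  0  0 ]
  [ 0   0    0  1  0 ]
  [ 0   0    0  0  1 ]
  [ 0   0    0  0  0 ]

-2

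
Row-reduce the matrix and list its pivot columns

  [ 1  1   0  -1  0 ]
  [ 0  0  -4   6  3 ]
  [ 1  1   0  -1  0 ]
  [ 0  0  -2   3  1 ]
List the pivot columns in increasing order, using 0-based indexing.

ρ3 -> ρ3 − ρ1
  [ 1  1   0  -1  0 ]
  [ 0  0  -4   6  3 ]
  [ 0  0   0   0  0 ]
  [ 0  0  -2   3  1 ]
ρ2 -> -1/4·ρ2
  [ 1  1   0    -1     0 ]
  [ 0  0   1  -3/2  -3/4 ]
  [ 0  0   0     0     0 ]
  [ 0  0  -2     3     1 ]
ρ4 -> ρ4 + 2·ρ2
  [ 1  1  0    -1     0 ]
  [ 0  0  1  -3/2  -3/4 ]
  [ 0  0  0     0     0 ]
  [ 0  0  0     0  -1/2 ]
ρ3 <=> ρ4
  [ 1  1  0    -1     0 ]
  [ 0  0  1  -3/2  -3/4 ]
  [ 0  0  0     0  -1/2 ]
  [ 0  0  0     0     0 ]
ρ3 -> -2·ρ3
  [ 1  1  0    -1     0 ]
  [ 0  0  1  -3/2  -3/4 ]
  [ 0  0  0     0     1 ]
  [ 0  0  0     0     0 ]
ρ2 -> ρ2 + 3/4·ρ3
  [ 1  1  0    -1  0 ]
  [ 0  0  1  -3/2  0 ]
  [ 0  0  0     0  1 ]
  [ 0  0  0     0  0 ]
Pivot columns are the columns containing a leading 1.

0, 2, 4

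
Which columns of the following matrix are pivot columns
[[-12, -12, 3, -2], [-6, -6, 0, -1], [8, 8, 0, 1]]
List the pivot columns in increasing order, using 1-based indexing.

1, 3, 4

Multiply ρ1 by -1/12.
  [  1   1  -1/4  1/6 ]
  [ -6  -6     0   -1 ]
  [  8   8     0    1 ]
Add 6 times ρ1 to ρ2.
  [ 1  1  -1/4  1/6 ]
  [ 0  0  -3/2    0 ]
  [ 8  8     0    1 ]
Subtract 8 times ρ1 from ρ3.
  [ 1  1  -1/4   1/6 ]
  [ 0  0  -3/2     0 ]
  [ 0  0     2  -1/3 ]
Multiply ρ2 by -2/3.
  [ 1  1  -1/4   1/6 ]
  [ 0  0     1     0 ]
  [ 0  0     2  -1/3 ]
Subtract 2 times ρ2 from ρ3.
  [ 1  1  -1/4   1/6 ]
  [ 0  0     1     0 ]
  [ 0  0     0  -1/3 ]
Multiply ρ3 by -3.
  [ 1  1  -1/4  1/6 ]
  [ 0  0     1    0 ]
  [ 0  0     0    1 ]
Subtract 1/6 times ρ3 from ρ1.
  [ 1  1  -1/4  0 ]
  [ 0  0     1  0 ]
  [ 0  0     0  1 ]
Add 1/4 times ρ2 to ρ1.
  [ 1  1  0  0 ]
  [ 0  0  1  0 ]
  [ 0  0  0  1 ]
Pivot columns are the columns containing a leading 1.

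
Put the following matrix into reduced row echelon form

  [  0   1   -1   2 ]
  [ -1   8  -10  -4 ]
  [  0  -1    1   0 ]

[[1, 0, 2, 0], [0, 1, -1, 0], [0, 0, 0, 1]]

ρ1 <-> ρ2
  [ -1   8  -10  -4 ]
  [  0   1   -1   2 ]
  [  0  -1    1   0 ]
ρ1 → -1·ρ1
  [ 1  -8  10  4 ]
  [ 0   1  -1  2 ]
  [ 0  -1   1  0 ]
ρ3 → ρ3 + ρ2
  [ 1  -8  10  4 ]
  [ 0   1  -1  2 ]
  [ 0   0   0  2 ]
ρ3 → 1/2·ρ3
  [ 1  -8  10  4 ]
  [ 0   1  -1  2 ]
  [ 0   0   0  1 ]
ρ2 → ρ2 − 2·ρ3
  [ 1  -8  10  4 ]
  [ 0   1  -1  0 ]
  [ 0   0   0  1 ]
ρ1 → ρ1 − 4·ρ3
  [ 1  -8  10  0 ]
  [ 0   1  -1  0 ]
  [ 0   0   0  1 ]
ρ1 → ρ1 + 8·ρ2
  [ 1  0   2  0 ]
  [ 0  1  -1  0 ]
  [ 0  0   0  1 ]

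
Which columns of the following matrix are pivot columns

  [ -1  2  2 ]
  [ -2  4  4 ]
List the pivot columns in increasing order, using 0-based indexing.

R1 := -1·R1
  [  1  -2  -2 ]
  [ -2   4   4 ]
R2 := R2 + 2·R1
  [ 1  -2  -2 ]
  [ 0   0   0 ]
Pivot columns are the columns containing a leading 1.

0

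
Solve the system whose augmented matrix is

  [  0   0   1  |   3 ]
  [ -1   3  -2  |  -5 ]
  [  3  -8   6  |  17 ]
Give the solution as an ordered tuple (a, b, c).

R1 ↔ R2
  [ -1   3  -2  |  -5 ]
  [  0   0   1  |   3 ]
  [  3  -8   6  |  17 ]
R1 := -1·R1
  [ 1  -3  2  |   5 ]
  [ 0   0  1  |   3 ]
  [ 3  -8  6  |  17 ]
R3 := R3 − 3·R1
  [ 1  -3  2  |  5 ]
  [ 0   0  1  |  3 ]
  [ 0   1  0  |  2 ]
R2 ↔ R3
  [ 1  -3  2  |  5 ]
  [ 0   1  0  |  2 ]
  [ 0   0  1  |  3 ]
R1 := R1 − 2·R3
  [ 1  -3  0  |  -1 ]
  [ 0   1  0  |   2 ]
  [ 0   0  1  |   3 ]
R1 := R1 + 3·R2
  [ 1  0  0  |  5 ]
  [ 0  1  0  |  2 ]
  [ 0  0  1  |  3 ]
Reading off the last column: a = 5, b = 2, c = 3.

(5, 2, 3)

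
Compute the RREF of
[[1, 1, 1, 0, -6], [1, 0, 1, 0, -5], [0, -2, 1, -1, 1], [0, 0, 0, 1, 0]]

R2 → R2 − R1
  [ 1   1  1   0  -6 ]
  [ 0  -1  0   0   1 ]
  [ 0  -2  1  -1   1 ]
  [ 0   0  0   1   0 ]
R2 → -1·R2
  [ 1   1  1   0  -6 ]
  [ 0   1  0   0  -1 ]
  [ 0  -2  1  -1   1 ]
  [ 0   0  0   1   0 ]
R3 → R3 + 2·R2
  [ 1  1  1   0  -6 ]
  [ 0  1  0   0  -1 ]
  [ 0  0  1  -1  -1 ]
  [ 0  0  0   1   0 ]
R3 → R3 + R4
  [ 1  1  1  0  -6 ]
  [ 0  1  0  0  -1 ]
  [ 0  0  1  0  -1 ]
  [ 0  0  0  1   0 ]
R1 → R1 − R3
  [ 1  1  0  0  -5 ]
  [ 0  1  0  0  -1 ]
  [ 0  0  1  0  -1 ]
  [ 0  0  0  1   0 ]
R1 → R1 − R2
  [ 1  0  0  0  -4 ]
  [ 0  1  0  0  -1 ]
  [ 0  0  1  0  -1 ]
  [ 0  0  0  1   0 ]

[[1, 0, 0, 0, -4], [0, 1, 0, 0, -1], [0, 0, 1, 0, -1], [0, 0, 0, 1, 0]]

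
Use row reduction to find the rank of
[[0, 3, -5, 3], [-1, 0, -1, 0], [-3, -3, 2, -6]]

rank = 3

ρ1 ↔ ρ2
  [ -1   0  -1   0 ]
  [  0   3  -5   3 ]
  [ -3  -3   2  -6 ]
ρ1 -> -1·ρ1
  [  1   0   1   0 ]
  [  0   3  -5   3 ]
  [ -3  -3   2  -6 ]
ρ3 -> ρ3 + 3·ρ1
  [ 1   0   1   0 ]
  [ 0   3  -5   3 ]
  [ 0  -3   5  -6 ]
ρ2 -> 1/3·ρ2
  [ 1   0     1   0 ]
  [ 0   1  -5/3   1 ]
  [ 0  -3     5  -6 ]
ρ3 -> ρ3 + 3·ρ2
  [ 1  0     1   0 ]
  [ 0  1  -5/3   1 ]
  [ 0  0     0  -3 ]
ρ3 -> -1/3·ρ3
  [ 1  0     1  0 ]
  [ 0  1  -5/3  1 ]
  [ 0  0     0  1 ]
ρ2 -> ρ2 − ρ3
  [ 1  0     1  0 ]
  [ 0  1  -5/3  0 ]
  [ 0  0     0  1 ]
The reduced form has 3 nonzero rows.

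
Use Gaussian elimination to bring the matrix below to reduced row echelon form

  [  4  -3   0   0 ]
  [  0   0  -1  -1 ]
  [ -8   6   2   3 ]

[[1, -3/4, 0, 0], [0, 0, 1, 0], [0, 0, 0, 1]]

Multiply ρ1 by 1/4.
  [  1  -3/4   0   0 ]
  [  0     0  -1  -1 ]
  [ -8     6   2   3 ]
Add 8 times ρ1 to ρ3.
  [ 1  -3/4   0   0 ]
  [ 0     0  -1  -1 ]
  [ 0     0   2   3 ]
Multiply ρ2 by -1.
  [ 1  -3/4  0  0 ]
  [ 0     0  1  1 ]
  [ 0     0  2  3 ]
Subtract 2 times ρ2 from ρ3.
  [ 1  -3/4  0  0 ]
  [ 0     0  1  1 ]
  [ 0     0  0  1 ]
Subtract ρ3 from ρ2.
  [ 1  -3/4  0  0 ]
  [ 0     0  1  0 ]
  [ 0     0  0  1 ]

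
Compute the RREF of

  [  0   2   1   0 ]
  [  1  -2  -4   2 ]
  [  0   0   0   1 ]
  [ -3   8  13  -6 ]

[[1, 0, -3, 0], [0, 1, 1/2, 0], [0, 0, 0, 1], [0, 0, 0, 0]]

Swap R1 and R2.
  [  1  -2  -4   2 ]
  [  0   2   1   0 ]
  [  0   0   0   1 ]
  [ -3   8  13  -6 ]
Add 3 times R1 to R4.
  [ 1  -2  -4  2 ]
  [ 0   2   1  0 ]
  [ 0   0   0  1 ]
  [ 0   2   1  0 ]
Multiply R2 by 1/2.
  [ 1  -2   -4  2 ]
  [ 0   1  1/2  0 ]
  [ 0   0    0  1 ]
  [ 0   2    1  0 ]
Subtract 2 times R2 from R4.
  [ 1  -2   -4  2 ]
  [ 0   1  1/2  0 ]
  [ 0   0    0  1 ]
  [ 0   0    0  0 ]
Subtract 2 times R3 from R1.
  [ 1  -2   -4  0 ]
  [ 0   1  1/2  0 ]
  [ 0   0    0  1 ]
  [ 0   0    0  0 ]
Add 2 times R2 to R1.
  [ 1  0   -3  0 ]
  [ 0  1  1/2  0 ]
  [ 0  0    0  1 ]
  [ 0  0    0  0 ]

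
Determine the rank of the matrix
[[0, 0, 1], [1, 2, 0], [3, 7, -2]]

rank = 3

R1 ↔ R2
R3 ← R3 − 3·R1
R2 ↔ R3
R2 ← R2 + 2·R3
R1 ← R1 − 2·R2
The reduced form has 3 nonzero rows.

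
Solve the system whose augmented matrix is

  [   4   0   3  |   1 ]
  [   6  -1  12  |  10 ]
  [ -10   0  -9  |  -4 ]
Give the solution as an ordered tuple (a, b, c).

(-1/2, -1, 1)

R1 -> 1/4·R1
  [   1   0  3/4  |  1/4 ]
  [   6  -1   12  |   10 ]
  [ -10   0   -9  |   -4 ]
R2 -> R2 − 6·R1
  [   1   0   3/4  |   1/4 ]
  [   0  -1  15/2  |  17/2 ]
  [ -10   0    -9  |    -4 ]
R3 -> R3 + 10·R1
  [ 1   0   3/4  |   1/4 ]
  [ 0  -1  15/2  |  17/2 ]
  [ 0   0  -3/2  |  -3/2 ]
R2 -> -1·R2
  [ 1  0    3/4  |    1/4 ]
  [ 0  1  -15/2  |  -17/2 ]
  [ 0  0   -3/2  |   -3/2 ]
R3 -> -2/3·R3
  [ 1  0    3/4  |    1/4 ]
  [ 0  1  -15/2  |  -17/2 ]
  [ 0  0      1  |      1 ]
R2 -> R2 + 15/2·R3
  [ 1  0  3/4  |  1/4 ]
  [ 0  1    0  |   -1 ]
  [ 0  0    1  |    1 ]
R1 -> R1 − 3/4·R3
  [ 1  0  0  |  -1/2 ]
  [ 0  1  0  |    -1 ]
  [ 0  0  1  |     1 ]
Reading off the last column: a = -1/2, b = -1, c = 1.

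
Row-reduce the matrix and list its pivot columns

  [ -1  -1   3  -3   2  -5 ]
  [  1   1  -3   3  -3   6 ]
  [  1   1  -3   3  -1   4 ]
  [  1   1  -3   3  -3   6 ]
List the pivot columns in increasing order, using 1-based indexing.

1, 5

ρ1 ← -1·ρ1
  [ 1  1  -3  3  -2  5 ]
  [ 1  1  -3  3  -3  6 ]
  [ 1  1  -3  3  -1  4 ]
  [ 1  1  -3  3  -3  6 ]
ρ2 ← ρ2 − ρ1
  [ 1  1  -3  3  -2  5 ]
  [ 0  0   0  0  -1  1 ]
  [ 1  1  -3  3  -1  4 ]
  [ 1  1  -3  3  -3  6 ]
ρ3 ← ρ3 − ρ1
  [ 1  1  -3  3  -2   5 ]
  [ 0  0   0  0  -1   1 ]
  [ 0  0   0  0   1  -1 ]
  [ 1  1  -3  3  -3   6 ]
ρ4 ← ρ4 − ρ1
  [ 1  1  -3  3  -2   5 ]
  [ 0  0   0  0  -1   1 ]
  [ 0  0   0  0   1  -1 ]
  [ 0  0   0  0  -1   1 ]
ρ2 ← -1·ρ2
  [ 1  1  -3  3  -2   5 ]
  [ 0  0   0  0   1  -1 ]
  [ 0  0   0  0   1  -1 ]
  [ 0  0   0  0  -1   1 ]
ρ3 ← ρ3 − ρ2
  [ 1  1  -3  3  -2   5 ]
  [ 0  0   0  0   1  -1 ]
  [ 0  0   0  0   0   0 ]
  [ 0  0   0  0  -1   1 ]
ρ4 ← ρ4 + ρ2
  [ 1  1  -3  3  -2   5 ]
  [ 0  0   0  0   1  -1 ]
  [ 0  0   0  0   0   0 ]
  [ 0  0   0  0   0   0 ]
ρ1 ← ρ1 + 2·ρ2
  [ 1  1  -3  3  0   3 ]
  [ 0  0   0  0  1  -1 ]
  [ 0  0   0  0  0   0 ]
  [ 0  0   0  0  0   0 ]
Pivot columns are the columns containing a leading 1.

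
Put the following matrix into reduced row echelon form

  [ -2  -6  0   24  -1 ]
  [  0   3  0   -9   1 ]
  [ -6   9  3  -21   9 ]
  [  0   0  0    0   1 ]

[[1, 0, 0, -3, 0], [0, 1, 0, -3, 0], [0, 0, 1, -4, 0], [0, 0, 0, 0, 1]]

R1 := -1/2·R1
R3 := R3 + 6·R1
R2 := 1/3·R2
R3 := R3 − 27·R2
R3 := 1/3·R3
R3 := R3 − R4
R2 := R2 − 1/3·R4
R1 := R1 − 1/2·R4
R1 := R1 − 3·R2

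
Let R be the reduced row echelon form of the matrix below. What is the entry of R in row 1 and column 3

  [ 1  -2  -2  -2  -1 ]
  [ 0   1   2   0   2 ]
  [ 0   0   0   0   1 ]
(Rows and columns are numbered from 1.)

2

R2 ← R2 − 2·R3
  [ 1  -2  -2  -2  -1 ]
  [ 0   1   2   0   0 ]
  [ 0   0   0   0   1 ]
R1 ← R1 + R3
  [ 1  -2  -2  -2  0 ]
  [ 0   1   2   0  0 ]
  [ 0   0   0   0  1 ]
R1 ← R1 + 2·R2
  [ 1  0  2  -2  0 ]
  [ 0  1  2   0  0 ]
  [ 0  0  0   0  1 ]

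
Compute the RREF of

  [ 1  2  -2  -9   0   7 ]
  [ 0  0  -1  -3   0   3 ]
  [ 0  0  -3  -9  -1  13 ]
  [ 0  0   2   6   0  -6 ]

R2 → -1·R2
  [ 1  2  -2  -9   0   7 ]
  [ 0  0   1   3   0  -3 ]
  [ 0  0  -3  -9  -1  13 ]
  [ 0  0   2   6   0  -6 ]
R3 → R3 + 3·R2
  [ 1  2  -2  -9   0   7 ]
  [ 0  0   1   3   0  -3 ]
  [ 0  0   0   0  -1   4 ]
  [ 0  0   2   6   0  -6 ]
R4 → R4 − 2·R2
  [ 1  2  -2  -9   0   7 ]
  [ 0  0   1   3   0  -3 ]
  [ 0  0   0   0  -1   4 ]
  [ 0  0   0   0   0   0 ]
R3 → -1·R3
  [ 1  2  -2  -9  0   7 ]
  [ 0  0   1   3  0  -3 ]
  [ 0  0   0   0  1  -4 ]
  [ 0  0   0   0  0   0 ]
R1 → R1 + 2·R2
  [ 1  2  0  -3  0   1 ]
  [ 0  0  1   3  0  -3 ]
  [ 0  0  0   0  1  -4 ]
  [ 0  0  0   0  0   0 ]

[[1, 2, 0, -3, 0, 1], [0, 0, 1, 3, 0, -3], [0, 0, 0, 0, 1, -4], [0, 0, 0, 0, 0, 0]]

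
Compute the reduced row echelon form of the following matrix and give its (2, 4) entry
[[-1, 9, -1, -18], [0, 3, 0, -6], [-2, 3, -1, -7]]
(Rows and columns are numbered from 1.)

-2

Multiply R1 by -1.
  [  1  -9   1  18 ]
  [  0   3   0  -6 ]
  [ -2   3  -1  -7 ]
Add 2 times R1 to R3.
  [ 1   -9  1  18 ]
  [ 0    3  0  -6 ]
  [ 0  -15  1  29 ]
Multiply R2 by 1/3.
  [ 1   -9  1  18 ]
  [ 0    1  0  -2 ]
  [ 0  -15  1  29 ]
Add 15 times R2 to R3.
  [ 1  -9  1  18 ]
  [ 0   1  0  -2 ]
  [ 0   0  1  -1 ]
Subtract R3 from R1.
  [ 1  -9  0  19 ]
  [ 0   1  0  -2 ]
  [ 0   0  1  -1 ]
Add 9 times R2 to R1.
  [ 1  0  0   1 ]
  [ 0  1  0  -2 ]
  [ 0  0  1  -1 ]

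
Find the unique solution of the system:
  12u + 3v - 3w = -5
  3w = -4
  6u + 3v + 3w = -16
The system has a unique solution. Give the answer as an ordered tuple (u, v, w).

(1/2, -5, -4/3)

Form the augmented matrix and row-reduce:
  [ 12  3  -3  |   -5 ]
  [  0  0   3  |   -4 ]
  [  6  3   3  |  -16 ]
R1 → 1/12·R1
R3 → R3 − 6·R1
R2 <=> R3
R2 → 2/3·R2
R3 → 1/3·R3
R2 → R2 − 3·R3
R1 → R1 + 1/4·R3
R1 → R1 − 1/4·R2
Reading off the last column: u = 1/2, v = -5, w = -4/3.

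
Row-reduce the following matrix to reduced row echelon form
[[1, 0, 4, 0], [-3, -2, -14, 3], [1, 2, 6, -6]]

[[1, 0, 4, 0], [0, 1, 1, 0], [0, 0, 0, 1]]

ρ2 ← ρ2 + 3·ρ1
  [ 1   0   4   0 ]
  [ 0  -2  -2   3 ]
  [ 1   2   6  -6 ]
ρ3 ← ρ3 − ρ1
  [ 1   0   4   0 ]
  [ 0  -2  -2   3 ]
  [ 0   2   2  -6 ]
ρ2 ← -1/2·ρ2
  [ 1  0  4     0 ]
  [ 0  1  1  -3/2 ]
  [ 0  2  2    -6 ]
ρ3 ← ρ3 − 2·ρ2
  [ 1  0  4     0 ]
  [ 0  1  1  -3/2 ]
  [ 0  0  0    -3 ]
ρ3 ← -1/3·ρ3
  [ 1  0  4     0 ]
  [ 0  1  1  -3/2 ]
  [ 0  0  0     1 ]
ρ2 ← ρ2 + 3/2·ρ3
  [ 1  0  4  0 ]
  [ 0  1  1  0 ]
  [ 0  0  0  1 ]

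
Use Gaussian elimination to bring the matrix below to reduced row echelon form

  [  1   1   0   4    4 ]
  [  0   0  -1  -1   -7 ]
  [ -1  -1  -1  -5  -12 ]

R3 := R3 + R1
R2 := -1·R2
R3 := R3 + R2
R3 := -1·R3
R2 := R2 − 7·R3
R1 := R1 − 4·R3

[[1, 1, 0, 4, 0], [0, 0, 1, 1, 0], [0, 0, 0, 0, 1]]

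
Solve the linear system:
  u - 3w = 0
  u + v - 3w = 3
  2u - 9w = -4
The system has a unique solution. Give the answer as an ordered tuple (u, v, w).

Form the augmented matrix and row-reduce:
  [ 1  0  -3  |   0 ]
  [ 1  1  -3  |   3 ]
  [ 2  0  -9  |  -4 ]
R2 := R2 − R1
  [ 1  0  -3  |   0 ]
  [ 0  1   0  |   3 ]
  [ 2  0  -9  |  -4 ]
R3 := R3 − 2·R1
  [ 1  0  -3  |   0 ]
  [ 0  1   0  |   3 ]
  [ 0  0  -3  |  -4 ]
R3 := -1/3·R3
  [ 1  0  -3  |    0 ]
  [ 0  1   0  |    3 ]
  [ 0  0   1  |  4/3 ]
R1 := R1 + 3·R3
  [ 1  0  0  |    4 ]
  [ 0  1  0  |    3 ]
  [ 0  0  1  |  4/3 ]
Reading off the last column: u = 4, v = 3, w = 4/3.

(4, 3, 4/3)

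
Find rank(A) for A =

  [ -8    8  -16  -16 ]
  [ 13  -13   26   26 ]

ρ1 ← -1/8·ρ1
  [  1   -1   2   2 ]
  [ 13  -13  26  26 ]
ρ2 ← ρ2 − 13·ρ1
  [ 1  -1  2  2 ]
  [ 0   0  0  0 ]
The reduced form has 1 nonzero row.

rank = 1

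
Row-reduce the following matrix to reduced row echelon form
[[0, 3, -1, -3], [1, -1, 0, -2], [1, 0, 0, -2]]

[[1, 0, 0, -2], [0, 1, 0, 0], [0, 0, 1, 3]]

Swap R1 and R2.
  [ 1  -1   0  -2 ]
  [ 0   3  -1  -3 ]
  [ 1   0   0  -2 ]
Subtract R1 from R3.
  [ 1  -1   0  -2 ]
  [ 0   3  -1  -3 ]
  [ 0   1   0   0 ]
Multiply R2 by 1/3.
  [ 1  -1     0  -2 ]
  [ 0   1  -1/3  -1 ]
  [ 0   1     0   0 ]
Subtract R2 from R3.
  [ 1  -1     0  -2 ]
  [ 0   1  -1/3  -1 ]
  [ 0   0   1/3   1 ]
Multiply R3 by 3.
  [ 1  -1     0  -2 ]
  [ 0   1  -1/3  -1 ]
  [ 0   0     1   3 ]
Add 1/3 times R3 to R2.
  [ 1  -1  0  -2 ]
  [ 0   1  0   0 ]
  [ 0   0  1   3 ]
Add R2 to R1.
  [ 1  0  0  -2 ]
  [ 0  1  0   0 ]
  [ 0  0  1   3 ]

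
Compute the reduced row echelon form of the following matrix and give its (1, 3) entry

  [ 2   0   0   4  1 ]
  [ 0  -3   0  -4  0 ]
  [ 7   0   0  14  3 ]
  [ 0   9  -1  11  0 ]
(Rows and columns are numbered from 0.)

ρ1 -> 1/2·ρ1
ρ3 -> ρ3 − 7·ρ1
ρ2 -> -1/3·ρ2
ρ4 -> ρ4 − 9·ρ2
ρ3 <=> ρ4
ρ3 -> -1·ρ3
ρ4 -> -2·ρ4
ρ1 -> ρ1 − 1/2·ρ4

4/3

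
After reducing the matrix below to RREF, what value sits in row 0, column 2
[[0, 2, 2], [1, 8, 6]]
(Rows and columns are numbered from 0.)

ρ1 <-> ρ2
  [ 1  8  6 ]
  [ 0  2  2 ]
ρ2 ← 1/2·ρ2
  [ 1  8  6 ]
  [ 0  1  1 ]
ρ1 ← ρ1 − 8·ρ2
  [ 1  0  -2 ]
  [ 0  1   1 ]

-2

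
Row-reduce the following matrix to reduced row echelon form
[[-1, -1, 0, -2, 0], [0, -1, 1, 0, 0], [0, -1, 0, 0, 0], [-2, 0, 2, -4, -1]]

Multiply R1 by -1.
Add 2 times R1 to R4.
Multiply R2 by -1.
Add R2 to R3.
Subtract 2 times R2 from R4.
Multiply R3 by -1.
Subtract 4 times R3 from R4.
Multiply R4 by -1.
Add R3 to R2.
Subtract R2 from R1.

[[1, 0, 0, 2, 0], [0, 1, 0, 0, 0], [0, 0, 1, 0, 0], [0, 0, 0, 0, 1]]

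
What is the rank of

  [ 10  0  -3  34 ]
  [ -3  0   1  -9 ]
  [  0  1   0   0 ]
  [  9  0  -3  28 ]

rank = 4

r1 := 1/10·r1
  [  1  0  -3/10  17/5 ]
  [ -3  0      1    -9 ]
  [  0  1      0     0 ]
  [  9  0     -3    28 ]
r2 := r2 + 3·r1
  [ 1  0  -3/10  17/5 ]
  [ 0  0   1/10   6/5 ]
  [ 0  1      0     0 ]
  [ 9  0     -3    28 ]
r4 := r4 − 9·r1
  [ 1  0  -3/10   17/5 ]
  [ 0  0   1/10    6/5 ]
  [ 0  1      0      0 ]
  [ 0  0  -3/10  -13/5 ]
r2 <-> r3
  [ 1  0  -3/10   17/5 ]
  [ 0  1      0      0 ]
  [ 0  0   1/10    6/5 ]
  [ 0  0  -3/10  -13/5 ]
r3 := 10·r3
  [ 1  0  -3/10   17/5 ]
  [ 0  1      0      0 ]
  [ 0  0      1     12 ]
  [ 0  0  -3/10  -13/5 ]
r4 := r4 + 3/10·r3
  [ 1  0  -3/10  17/5 ]
  [ 0  1      0     0 ]
  [ 0  0      1    12 ]
  [ 0  0      0     1 ]
r3 := r3 − 12·r4
  [ 1  0  -3/10  17/5 ]
  [ 0  1      0     0 ]
  [ 0  0      1     0 ]
  [ 0  0      0     1 ]
r1 := r1 − 17/5·r4
  [ 1  0  -3/10  0 ]
  [ 0  1      0  0 ]
  [ 0  0      1  0 ]
  [ 0  0      0  1 ]
r1 := r1 + 3/10·r3
  [ 1  0  0  0 ]
  [ 0  1  0  0 ]
  [ 0  0  1  0 ]
  [ 0  0  0  1 ]
The reduced form has 4 nonzero rows.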